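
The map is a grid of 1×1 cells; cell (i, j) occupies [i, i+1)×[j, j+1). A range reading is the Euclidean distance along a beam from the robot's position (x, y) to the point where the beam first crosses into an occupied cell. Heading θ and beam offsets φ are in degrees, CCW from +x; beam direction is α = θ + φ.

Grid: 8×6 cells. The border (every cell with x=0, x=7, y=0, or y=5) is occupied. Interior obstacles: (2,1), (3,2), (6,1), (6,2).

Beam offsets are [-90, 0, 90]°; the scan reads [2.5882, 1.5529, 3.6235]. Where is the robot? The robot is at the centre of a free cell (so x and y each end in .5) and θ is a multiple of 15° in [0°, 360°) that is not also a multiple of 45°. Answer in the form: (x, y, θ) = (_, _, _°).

(x, y, θ) = (4.5, 3.5, 105°)

Candidates: 20 free-cell centres × 16 headings = 320 poses. Raycast each; keep the one whose scan matches to 4 dp.
  (6.5, 4.5, 60°): beam 1 = 0.5774 ≠ 2.5882 ✗
  (5.5, 2.5, 195°): beam 3 = 1.5529 ≠ 3.6235 ✗
  (2.5, 3.5, 60°): beam 1 = 1.0000 ≠ 2.5882 ✗
  (5.5, 2.5, 330°): beam 1 = 1.7321 ≠ 2.5882 ✗
  (3.5, 3.5, 165°): beam 1 = 1.5529 ≠ 2.5882 ✗
  …
  (4.5, 3.5, 105°): r_1=2.5882, r_2=1.5529, r_3=3.6235 — all match ✓
Unique over the lattice → pose = (4.5, 3.5, 105°).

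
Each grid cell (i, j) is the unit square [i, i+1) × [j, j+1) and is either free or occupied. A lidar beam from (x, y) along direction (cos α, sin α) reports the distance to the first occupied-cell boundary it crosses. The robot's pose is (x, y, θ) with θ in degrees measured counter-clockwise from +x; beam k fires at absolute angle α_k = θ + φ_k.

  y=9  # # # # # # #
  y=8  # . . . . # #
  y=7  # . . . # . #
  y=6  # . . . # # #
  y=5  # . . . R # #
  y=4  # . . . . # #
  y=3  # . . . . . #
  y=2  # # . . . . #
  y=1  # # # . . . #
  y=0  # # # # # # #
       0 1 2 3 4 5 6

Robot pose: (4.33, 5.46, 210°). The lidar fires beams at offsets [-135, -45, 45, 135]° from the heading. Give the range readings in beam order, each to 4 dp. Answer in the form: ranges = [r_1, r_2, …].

ranges = [0.5590, 3.4475, 4.6173, 0.6936]

beam 1: φ=-135°, α=75°
  direction (0.2588, 0.9659); cell (4,5); t to first gridline: x 2.5887, y 0.5590 (then +3.8637 / +1.0353)
    (4,6) via y @ 0.5590  # hit
  → r_1 = 0.5590
beam 2: φ=-45°, α=165°
  direction (-0.9659, 0.2588); cell (4,5); t to first gridline: x 0.3416, y 2.0864 (then +1.0353 / +3.8637)
    (3,5) via x @ 0.3416
    (2,5) via x @ 1.3769
    (2,6) via y @ 2.0864
    (1,6) via x @ 2.4122
    (0,6) via x @ 3.4475  # hit
  → r_2 = 3.4475
beam 3: φ=45°, α=255°
  direction (-0.2588, -0.9659); cell (4,5); t to first gridline: x 1.2750, y 0.4762 (then +3.8637 / +1.0353)
    (4,4) via y @ 0.4762
    (3,4) via x @ 1.2750
    (3,3) via y @ 1.5115
    (3,2) via y @ 2.5468
    (3,1) via y @ 3.5821
    (3,0) via y @ 4.6173  # hit
  → r_3 = 4.6173
beam 4: φ=135°, α=345°
  direction (0.9659, -0.2588); cell (4,5); t to first gridline: x 0.6936, y 1.7773 (then +1.0353 / +3.8637)
    (5,5) via x @ 0.6936  # hit
  → r_4 = 0.6936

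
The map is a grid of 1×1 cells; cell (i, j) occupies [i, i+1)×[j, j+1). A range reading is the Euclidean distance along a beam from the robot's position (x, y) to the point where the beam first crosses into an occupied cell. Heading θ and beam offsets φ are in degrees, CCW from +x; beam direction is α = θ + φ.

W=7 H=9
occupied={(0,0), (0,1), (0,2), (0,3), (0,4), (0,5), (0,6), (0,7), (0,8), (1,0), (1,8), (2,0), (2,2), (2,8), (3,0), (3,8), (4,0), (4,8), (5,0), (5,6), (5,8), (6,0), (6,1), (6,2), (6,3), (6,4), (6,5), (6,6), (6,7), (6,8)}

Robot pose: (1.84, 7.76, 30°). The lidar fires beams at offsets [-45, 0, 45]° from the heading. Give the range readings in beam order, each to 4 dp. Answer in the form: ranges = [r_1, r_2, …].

ranges = [3.2715, 0.4800, 0.2485]

beam 1: φ=-45°, α=345°
  direction (0.9659, -0.2588); cell (1,7); t to first gridline: x 0.1656, y 2.9364 (then +1.0353 / +3.8637)
    (2,7) via x @ 0.1656
    (3,7) via x @ 1.2009
    (4,7) via x @ 2.2362
    (4,6) via y @ 2.9364
    (5,6) via x @ 3.2715  # hit
  → r_1 = 3.2715
beam 2: φ=0°, α=30°
  direction (0.8660, 0.5000); cell (1,7); t to first gridline: x 0.1848, y 0.4800 (then +1.1547 / +2.0000)
    (2,7) via x @ 0.1848
    (2,8) via y @ 0.4800  # hit
  → r_2 = 0.4800
beam 3: φ=45°, α=75°
  direction (0.2588, 0.9659); cell (1,7); t to first gridline: x 0.6182, y 0.2485 (then +3.8637 / +1.0353)
    (1,8) via y @ 0.2485  # hit
  → r_3 = 0.2485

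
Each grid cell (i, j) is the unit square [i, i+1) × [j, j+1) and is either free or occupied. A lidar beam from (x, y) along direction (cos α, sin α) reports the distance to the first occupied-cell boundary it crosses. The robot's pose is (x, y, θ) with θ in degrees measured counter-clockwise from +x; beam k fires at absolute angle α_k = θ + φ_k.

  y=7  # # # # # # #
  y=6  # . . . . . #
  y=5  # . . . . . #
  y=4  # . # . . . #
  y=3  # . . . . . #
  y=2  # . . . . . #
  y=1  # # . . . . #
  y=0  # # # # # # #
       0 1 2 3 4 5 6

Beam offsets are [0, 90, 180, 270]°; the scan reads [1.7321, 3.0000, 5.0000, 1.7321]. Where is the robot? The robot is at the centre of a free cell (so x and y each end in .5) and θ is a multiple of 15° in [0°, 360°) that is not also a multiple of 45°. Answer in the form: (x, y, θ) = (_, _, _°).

(x, y, θ) = (4.5, 5.5, 60°)

Enumerate (i+0.5, j+0.5, θ) over the 28 free cells and 16 admissible headings. For each, cast all 4 beams and compare to the given ranges.
  (2.5, 5.5, 240°): beam 1 = 0.5774 ≠ 1.7321 ✗
  (1.5, 2.5, 285°): beam 1 = 0.5176 ≠ 1.7321 ✗
  (3.5, 3.5, 165°): beam 1 = 2.5882 ≠ 1.7321 ✗
  (4.5, 2.5, 165°): beam 1 = 3.6235 ≠ 1.7321 ✗
  (4.5, 2.5, 345°): beam 1 = 1.5529 ≠ 1.7321 ✗
  …
  (4.5, 5.5, 60°): r_1=1.7321, r_2=3.0000, r_3=5.0000, r_4=1.7321 — all match ✓
No second candidate reproduces the full scan.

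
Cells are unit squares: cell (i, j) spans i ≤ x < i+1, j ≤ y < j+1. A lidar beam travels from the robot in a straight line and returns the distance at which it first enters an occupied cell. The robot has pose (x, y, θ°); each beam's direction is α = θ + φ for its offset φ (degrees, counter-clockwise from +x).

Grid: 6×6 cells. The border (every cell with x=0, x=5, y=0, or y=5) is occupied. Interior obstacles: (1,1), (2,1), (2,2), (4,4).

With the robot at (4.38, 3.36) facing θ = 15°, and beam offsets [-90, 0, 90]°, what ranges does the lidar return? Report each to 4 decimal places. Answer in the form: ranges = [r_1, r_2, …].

ranges = [2.3955, 0.6419, 0.6626]

beam 1: φ=-90°, α=285°
  cosα=0.2588 sinα=-0.9659 | (4,3) | tMaxX 2.3955 tMaxY 0.3727 | tΔX 3.8637 tΔY 1.0353
    t=0.3727 [y] (4,2)
    t=1.4080 [y] (4,1)
    t=2.3955 [x] (5,1) — stop
  → r_1 = 2.3955
beam 2: φ=0°, α=15°
  cosα=0.9659 sinα=0.2588 | (4,3) | tMaxX 0.6419 tMaxY 2.4728 | tΔX 1.0353 tΔY 3.8637
    t=0.6419 [x] (5,3) — stop
  → r_2 = 0.6419
beam 3: φ=90°, α=105°
  cosα=-0.2588 sinα=0.9659 | (4,3) | tMaxX 1.4682 tMaxY 0.6626 | tΔX 3.8637 tΔY 1.0353
    t=0.6626 [y] (4,4) — stop
  → r_3 = 0.6626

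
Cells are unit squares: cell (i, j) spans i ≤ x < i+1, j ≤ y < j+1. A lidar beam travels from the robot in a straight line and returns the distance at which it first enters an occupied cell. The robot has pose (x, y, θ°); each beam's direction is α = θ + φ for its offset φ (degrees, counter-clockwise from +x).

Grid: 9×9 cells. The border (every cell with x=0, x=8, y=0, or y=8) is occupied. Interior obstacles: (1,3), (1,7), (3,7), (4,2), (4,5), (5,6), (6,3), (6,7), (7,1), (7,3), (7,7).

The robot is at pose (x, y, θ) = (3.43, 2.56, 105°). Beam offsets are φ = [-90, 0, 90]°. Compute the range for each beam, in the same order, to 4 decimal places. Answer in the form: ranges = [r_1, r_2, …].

ranges = [0.5901, 5.5251, 2.5157]

beam 1: φ=-90°, α=15°
  cosα=0.9659 sinα=0.2588 | (3,2) | tMaxX 0.5901 tMaxY 1.7000 | tΔX 1.0353 tΔY 3.8637
    t=0.5901 [x] (4,2) — stop
  → r_1 = 0.5901
beam 2: φ=0°, α=105°
  cosα=-0.2588 sinα=0.9659 | (3,2) | tMaxX 1.6614 tMaxY 0.4555 | tΔX 3.8637 tΔY 1.0353
    t=0.4555 [y] (3,3)
    t=1.4908 [y] (3,4)
    t=1.6614 [x] (2,4)
    t=2.5261 [y] (2,5)
    t=3.5614 [y] (2,6)
    t=4.5966 [y] (2,7)
    t=5.5251 [x] (1,7) — stop
  → r_2 = 5.5251
beam 3: φ=90°, α=195°
  cosα=-0.9659 sinα=-0.2588 | (3,2) | tMaxX 0.4452 tMaxY 2.1637 | tΔX 1.0353 tΔY 3.8637
    t=0.4452 [x] (2,2)
    t=1.4804 [x] (1,2)
    t=2.1637 [y] (1,1)
    t=2.5157 [x] (0,1) — stop
  → r_3 = 2.5157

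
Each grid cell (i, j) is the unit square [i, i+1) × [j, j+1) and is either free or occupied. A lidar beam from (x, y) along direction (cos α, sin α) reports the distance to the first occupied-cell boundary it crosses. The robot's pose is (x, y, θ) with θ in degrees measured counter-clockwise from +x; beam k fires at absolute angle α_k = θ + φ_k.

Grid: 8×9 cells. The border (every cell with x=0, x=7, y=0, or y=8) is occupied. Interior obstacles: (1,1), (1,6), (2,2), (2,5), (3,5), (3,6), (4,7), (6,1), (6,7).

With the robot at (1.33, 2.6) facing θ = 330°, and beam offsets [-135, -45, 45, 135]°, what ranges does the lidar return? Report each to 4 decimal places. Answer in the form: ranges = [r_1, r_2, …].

ranges = [0.3416, 0.6212, 0.6936, 1.2750]

beam 1: φ=-135°, α=195°
  d=(-0.9659,-0.2588)  start (1,2)  tX=0.3416 tY=2.3182  stride 1/|dx|=1.0353 1/|dy|=3.8637
    cross x-line → (0,2), t=0.3416 (wall)
  → r_1 = 0.3416
beam 2: φ=-45°, α=285°
  d=(0.2588,-0.9659)  start (1,2)  tX=2.5887 tY=0.6212  stride 1/|dx|=3.8637 1/|dy|=1.0353
    cross y-line → (1,1), t=0.6212 (wall)
  → r_2 = 0.6212
beam 3: φ=45°, α=15°
  d=(0.9659,0.2588)  start (1,2)  tX=0.6936 tY=1.5455  stride 1/|dx|=1.0353 1/|dy|=3.8637
    cross x-line → (2,2), t=0.6936 (wall)
  → r_3 = 0.6936
beam 4: φ=135°, α=105°
  d=(-0.2588,0.9659)  start (1,2)  tX=1.2750 tY=0.4141  stride 1/|dx|=3.8637 1/|dy|=1.0353
    cross y-line → (1,3), t=0.4141
    cross x-line → (0,3), t=1.2750 (wall)
  → r_4 = 1.2750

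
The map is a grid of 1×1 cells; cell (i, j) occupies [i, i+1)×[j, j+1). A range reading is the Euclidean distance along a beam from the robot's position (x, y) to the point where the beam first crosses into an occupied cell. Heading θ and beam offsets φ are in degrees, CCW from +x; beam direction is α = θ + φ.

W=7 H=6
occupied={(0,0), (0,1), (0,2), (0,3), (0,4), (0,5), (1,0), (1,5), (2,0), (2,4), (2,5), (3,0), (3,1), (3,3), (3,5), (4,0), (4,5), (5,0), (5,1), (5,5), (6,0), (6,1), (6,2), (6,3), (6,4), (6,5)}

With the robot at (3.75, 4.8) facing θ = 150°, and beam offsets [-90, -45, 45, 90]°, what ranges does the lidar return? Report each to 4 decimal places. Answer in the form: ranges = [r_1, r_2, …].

ranges = [0.2309, 0.2071, 0.7765, 0.9238]

beam 1: φ=-90°, α=60°
  dir = (cos 60°, sin 60°) = (0.5000, 0.8660); from cell (3,4)
  next x-line at t=0.5000, next y-line at t=0.2309; Δt_x=2.0000, Δt_y=1.1547
    y: enter (3,5) at t=0.2309 ← occupied
  → r_1 = 0.2309
beam 2: φ=-45°, α=105°
  dir = (cos 105°, sin 105°) = (-0.2588, 0.9659); from cell (3,4)
  next x-line at t=2.8978, next y-line at t=0.2071; Δt_x=3.8637, Δt_y=1.0353
    y: enter (3,5) at t=0.2071 ← occupied
  → r_2 = 0.2071
beam 3: φ=45°, α=195°
  dir = (cos 195°, sin 195°) = (-0.9659, -0.2588); from cell (3,4)
  next x-line at t=0.7765, next y-line at t=3.0910; Δt_x=1.0353, Δt_y=3.8637
    x: enter (2,4) at t=0.7765 ← occupied
  → r_3 = 0.7765
beam 4: φ=90°, α=240°
  dir = (cos 240°, sin 240°) = (-0.5000, -0.8660); from cell (3,4)
  next x-line at t=1.5000, next y-line at t=0.9238; Δt_x=2.0000, Δt_y=1.1547
    y: enter (3,3) at t=0.9238 ← occupied
  → r_4 = 0.9238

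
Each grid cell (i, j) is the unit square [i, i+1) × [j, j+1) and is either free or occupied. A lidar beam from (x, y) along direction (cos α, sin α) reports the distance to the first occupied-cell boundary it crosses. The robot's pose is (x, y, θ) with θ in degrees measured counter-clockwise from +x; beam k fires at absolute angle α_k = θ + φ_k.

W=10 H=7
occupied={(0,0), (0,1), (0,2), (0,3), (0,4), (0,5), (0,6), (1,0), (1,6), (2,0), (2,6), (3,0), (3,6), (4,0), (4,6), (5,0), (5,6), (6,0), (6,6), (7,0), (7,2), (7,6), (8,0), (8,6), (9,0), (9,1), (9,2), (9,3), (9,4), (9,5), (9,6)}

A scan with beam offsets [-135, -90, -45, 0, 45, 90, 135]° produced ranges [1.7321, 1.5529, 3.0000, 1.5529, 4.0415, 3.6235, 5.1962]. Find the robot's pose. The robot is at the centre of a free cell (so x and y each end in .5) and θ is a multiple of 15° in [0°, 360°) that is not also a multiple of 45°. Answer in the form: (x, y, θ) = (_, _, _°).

Candidates: 39 free-cell centres × 16 headings = 624 poses. Raycast each; keep the one whose scan matches to 4 dp.
  (7.5, 4.5, 255°): beam 2 = 5.7956 ≠ 1.5529 ✗
  (3.5, 1.5, 75°): beam 1 = 0.5774 ≠ 1.7321 ✗
  (1.5, 5.5, 300°): beam 1 = 0.5176 ≠ 1.7321 ✗
  …
  (5.5, 2.5, 15°): r_1=1.7321, r_2=1.5529, r_3=3.0000, r_4=1.5529, r_5=4.0415, r_6=3.6235, r_7=5.1962 — all match ✓
No second candidate reproduces the full scan.

(x, y, θ) = (5.5, 2.5, 15°)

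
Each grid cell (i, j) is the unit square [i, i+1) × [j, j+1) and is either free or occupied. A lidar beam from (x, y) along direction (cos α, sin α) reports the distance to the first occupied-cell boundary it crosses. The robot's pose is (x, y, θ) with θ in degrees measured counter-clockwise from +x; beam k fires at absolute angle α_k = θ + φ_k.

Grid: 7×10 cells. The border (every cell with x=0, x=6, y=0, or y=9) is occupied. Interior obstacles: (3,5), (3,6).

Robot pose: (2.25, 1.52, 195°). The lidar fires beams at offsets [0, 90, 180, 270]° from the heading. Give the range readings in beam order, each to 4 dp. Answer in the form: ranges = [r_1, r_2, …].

ranges = [1.2941, 0.5383, 3.8823, 4.8296]

beam 1: φ=0°, α=195°
  d=(-0.9659,-0.2588)  start (2,1)  tX=0.2588 tY=2.0091  stride 1/|dx|=1.0353 1/|dy|=3.8637
    cross x-line → (1,1), t=0.2588
    cross x-line → (0,1), t=1.2941 (wall)
  → r_1 = 1.2941
beam 2: φ=90°, α=285°
  d=(0.2588,-0.9659)  start (2,1)  tX=2.8978 tY=0.5383  stride 1/|dx|=3.8637 1/|dy|=1.0353
    cross y-line → (2,0), t=0.5383 (wall)
  → r_2 = 0.5383
beam 3: φ=180°, α=15°
  d=(0.9659,0.2588)  start (2,1)  tX=0.7765 tY=1.8546  stride 1/|dx|=1.0353 1/|dy|=3.8637
    cross x-line → (3,1), t=0.7765
    cross x-line → (4,1), t=1.8117
    cross y-line → (4,2), t=1.8546
    cross x-line → (5,2), t=2.8470
    cross x-line → (6,2), t=3.8823 (wall)
  → r_3 = 3.8823
beam 4: φ=270°, α=105°
  d=(-0.2588,0.9659)  start (2,1)  tX=0.9659 tY=0.4969  stride 1/|dx|=3.8637 1/|dy|=1.0353
    cross y-line → (2,2), t=0.4969
    cross x-line → (1,2), t=0.9659
    cross y-line → (1,3), t=1.5322
    cross y-line → (1,4), t=2.5675
    cross y-line → (1,5), t=3.6028
    cross y-line → (1,6), t=4.6380
    cross x-line → (0,6), t=4.8296 (wall)
  → r_4 = 4.8296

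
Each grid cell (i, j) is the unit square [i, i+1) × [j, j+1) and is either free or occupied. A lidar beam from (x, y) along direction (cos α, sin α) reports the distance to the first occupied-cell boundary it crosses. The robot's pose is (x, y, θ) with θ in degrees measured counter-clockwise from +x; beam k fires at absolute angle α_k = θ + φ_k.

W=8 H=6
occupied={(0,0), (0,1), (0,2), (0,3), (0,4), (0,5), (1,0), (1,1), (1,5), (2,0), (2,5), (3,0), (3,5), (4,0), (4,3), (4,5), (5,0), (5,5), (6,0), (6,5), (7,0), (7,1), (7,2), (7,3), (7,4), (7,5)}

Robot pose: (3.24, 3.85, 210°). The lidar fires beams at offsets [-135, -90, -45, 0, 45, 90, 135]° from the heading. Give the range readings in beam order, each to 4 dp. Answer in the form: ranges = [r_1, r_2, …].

beam 1: φ=-135°, α=75°
  cosα=0.2588 sinα=0.9659 | (3,3) | tMaxX 2.9364 tMaxY 0.1553 | tΔX 3.8637 tΔY 1.0353
    t=0.1553 [y] (3,4)
    t=1.1906 [y] (3,5) — stop
  → r_1 = 1.1906
beam 2: φ=-90°, α=120°
  cosα=-0.5000 sinα=0.8660 | (3,3) | tMaxX 0.4800 tMaxY 0.1732 | tΔX 2.0000 tΔY 1.1547
    t=0.1732 [y] (3,4)
    t=0.4800 [x] (2,4)
    t=1.3279 [y] (2,5) — stop
  → r_2 = 1.3279
beam 3: φ=-45°, α=165°
  cosα=-0.9659 sinα=0.2588 | (3,3) | tMaxX 0.2485 tMaxY 0.5796 | tΔX 1.0353 tΔY 3.8637
    t=0.2485 [x] (2,3)
    t=0.5796 [y] (2,4)
    t=1.2837 [x] (1,4)
    t=2.3190 [x] (0,4) — stop
  → r_3 = 2.3190
beam 4: φ=0°, α=210°
  cosα=-0.8660 sinα=-0.5000 | (3,3) | tMaxX 0.2771 tMaxY 1.7000 | tΔX 1.1547 tΔY 2.0000
    t=0.2771 [x] (2,3)
    t=1.4318 [x] (1,3)
    t=1.7000 [y] (1,2)
    t=2.5865 [x] (0,2) — stop
  → r_4 = 2.5865
beam 5: φ=45°, α=255°
  cosα=-0.2588 sinα=-0.9659 | (3,3) | tMaxX 0.9273 tMaxY 0.8800 | tΔX 3.8637 tΔY 1.0353
    t=0.8800 [y] (3,2)
    t=0.9273 [x] (2,2)
    t=1.9153 [y] (2,1)
    t=2.9505 [y] (2,0) — stop
  → r_5 = 2.9505
beam 6: φ=90°, α=300°
  cosα=0.5000 sinα=-0.8660 | (3,3) | tMaxX 1.5200 tMaxY 0.9815 | tΔX 2.0000 tΔY 1.1547
    t=0.9815 [y] (3,2)
    t=1.5200 [x] (4,2)
    t=2.1362 [y] (4,1)
    t=3.2909 [y] (4,0) — stop
  → r_6 = 3.2909
beam 7: φ=135°, α=345°
  cosα=0.9659 sinα=-0.2588 | (3,3) | tMaxX 0.7868 tMaxY 3.2841 | tΔX 1.0353 tΔY 3.8637
    t=0.7868 [x] (4,3) — stop
  → r_7 = 0.7868

ranges = [1.1906, 1.3279, 2.3190, 2.5865, 2.9505, 3.2909, 0.7868]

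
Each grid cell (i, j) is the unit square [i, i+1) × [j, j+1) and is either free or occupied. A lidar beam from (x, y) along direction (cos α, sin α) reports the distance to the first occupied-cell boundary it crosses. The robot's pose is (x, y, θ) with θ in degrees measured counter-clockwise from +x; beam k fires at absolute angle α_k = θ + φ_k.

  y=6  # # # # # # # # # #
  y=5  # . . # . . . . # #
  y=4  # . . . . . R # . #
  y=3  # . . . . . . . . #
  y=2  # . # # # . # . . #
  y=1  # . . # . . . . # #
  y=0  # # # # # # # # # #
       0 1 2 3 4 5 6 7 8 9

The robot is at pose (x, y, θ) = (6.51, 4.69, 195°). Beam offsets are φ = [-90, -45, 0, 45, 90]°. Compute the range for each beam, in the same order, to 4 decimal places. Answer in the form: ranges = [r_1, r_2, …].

ranges = [1.3562, 2.6200, 5.7044, 3.0200, 1.7496]

beam 1: φ=-90°, α=105°
  cosα=-0.2588 sinα=0.9659 | (6,4) | tMaxX 1.9705 tMaxY 0.3209 | tΔX 3.8637 tΔY 1.0353
    t=0.3209 [y] (6,5)
    t=1.3562 [y] (6,6) — stop
  → r_1 = 1.3562
beam 2: φ=-45°, α=150°
  cosα=-0.8660 sinα=0.5000 | (6,4) | tMaxX 0.5889 tMaxY 0.6200 | tΔX 1.1547 tΔY 2.0000
    t=0.5889 [x] (5,4)
    t=0.6200 [y] (5,5)
    t=1.7436 [x] (4,5)
    t=2.6200 [y] (4,6) — stop
  → r_2 = 2.6200
beam 3: φ=0°, α=195°
  cosα=-0.9659 sinα=-0.2588 | (6,4) | tMaxX 0.5280 tMaxY 2.6660 | tΔX 1.0353 tΔY 3.8637
    t=0.5280 [x] (5,4)
    t=1.5633 [x] (4,4)
    t=2.5985 [x] (3,4)
    t=2.6660 [y] (3,3)
    t=3.6338 [x] (2,3)
    t=4.6691 [x] (1,3)
    t=5.7044 [x] (0,3) — stop
  → r_3 = 5.7044
beam 4: φ=45°, α=240°
  cosα=-0.5000 sinα=-0.8660 | (6,4) | tMaxX 1.0200 tMaxY 0.7967 | tΔX 2.0000 tΔY 1.1547
    t=0.7967 [y] (6,3)
    t=1.0200 [x] (5,3)
    t=1.9514 [y] (5,2)
    t=3.0200 [x] (4,2) — stop
  → r_4 = 3.0200
beam 5: φ=90°, α=285°
  cosα=0.2588 sinα=-0.9659 | (6,4) | tMaxX 1.8932 tMaxY 0.7143 | tΔX 3.8637 tΔY 1.0353
    t=0.7143 [y] (6,3)
    t=1.7496 [y] (6,2) — stop
  → r_5 = 1.7496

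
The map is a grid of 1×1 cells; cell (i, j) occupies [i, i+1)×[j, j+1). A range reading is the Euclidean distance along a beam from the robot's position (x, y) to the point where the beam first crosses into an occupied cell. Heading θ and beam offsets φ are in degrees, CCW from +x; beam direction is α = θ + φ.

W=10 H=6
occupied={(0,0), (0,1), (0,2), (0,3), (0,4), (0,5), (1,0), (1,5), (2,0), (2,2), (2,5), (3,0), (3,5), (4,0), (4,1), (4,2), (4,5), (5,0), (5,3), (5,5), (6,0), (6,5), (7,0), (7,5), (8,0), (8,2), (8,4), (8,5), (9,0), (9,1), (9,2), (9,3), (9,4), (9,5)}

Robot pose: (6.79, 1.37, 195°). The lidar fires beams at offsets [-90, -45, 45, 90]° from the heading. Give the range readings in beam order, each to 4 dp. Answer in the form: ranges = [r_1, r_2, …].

ranges = [3.7581, 2.0669, 0.4272, 0.3831]

beam 1: φ=-90°, α=105°
  dir = (cos 105°, sin 105°) = (-0.2588, 0.9659); from cell (6,1)
  next x-line at t=3.0523, next y-line at t=0.6522; Δt_x=3.8637, Δt_y=1.0353
    y: enter (6,2) at t=0.6522
    y: enter (6,3) at t=1.6875
    y: enter (6,4) at t=2.7228
    x: enter (5,4) at t=3.0523
    y: enter (5,5) at t=3.7581 ← occupied
  → r_1 = 3.7581
beam 2: φ=-45°, α=150°
  dir = (cos 150°, sin 150°) = (-0.8660, 0.5000); from cell (6,1)
  next x-line at t=0.9122, next y-line at t=1.2600; Δt_x=1.1547, Δt_y=2.0000
    x: enter (5,1) at t=0.9122
    y: enter (5,2) at t=1.2600
    x: enter (4,2) at t=2.0669 ← occupied
  → r_2 = 2.0669
beam 3: φ=45°, α=240°
  dir = (cos 240°, sin 240°) = (-0.5000, -0.8660); from cell (6,1)
  next x-line at t=1.5800, next y-line at t=0.4272; Δt_x=2.0000, Δt_y=1.1547
    y: enter (6,0) at t=0.4272 ← occupied
  → r_3 = 0.4272
beam 4: φ=90°, α=285°
  dir = (cos 285°, sin 285°) = (0.2588, -0.9659); from cell (6,1)
  next x-line at t=0.8114, next y-line at t=0.3831; Δt_x=3.8637, Δt_y=1.0353
    y: enter (6,0) at t=0.3831 ← occupied
  → r_4 = 0.3831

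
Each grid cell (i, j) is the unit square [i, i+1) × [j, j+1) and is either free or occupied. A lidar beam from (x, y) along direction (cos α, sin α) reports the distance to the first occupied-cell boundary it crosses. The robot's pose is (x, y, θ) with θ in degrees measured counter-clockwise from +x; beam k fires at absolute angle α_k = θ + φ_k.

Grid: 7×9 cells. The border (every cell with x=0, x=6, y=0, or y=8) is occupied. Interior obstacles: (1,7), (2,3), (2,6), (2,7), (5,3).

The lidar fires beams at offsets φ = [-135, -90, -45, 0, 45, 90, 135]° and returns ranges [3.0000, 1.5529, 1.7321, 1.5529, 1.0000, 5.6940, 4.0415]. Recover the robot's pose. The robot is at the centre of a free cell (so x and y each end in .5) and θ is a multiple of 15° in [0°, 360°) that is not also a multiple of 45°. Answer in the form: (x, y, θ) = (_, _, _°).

(x, y, θ) = (4.5, 2.5, 345°)

The pose lattice has 30·16 = 480 candidates. Test each by forward raycasting.
  (4.5, 2.5, 120°): beam 1 = 1.5529 ≠ 3.0000 ✗
  (3.5, 7.5, 285°): beam 1 = 0.5774 ≠ 3.0000 ✗
  (3.5, 6.5, 15°): beam 1 = 2.8868 ≠ 3.0000 ✗
  (5.5, 6.5, 30°): beam 1 = 5.6940 ≠ 3.0000 ✗
  …
  (4.5, 2.5, 345°): r_1=3.0000, r_2=1.5529, r_3=1.7321, r_4=1.5529, r_5=1.0000, r_6=5.6940, r_7=4.0415 — all match ✓
No second candidate reproduces the full scan.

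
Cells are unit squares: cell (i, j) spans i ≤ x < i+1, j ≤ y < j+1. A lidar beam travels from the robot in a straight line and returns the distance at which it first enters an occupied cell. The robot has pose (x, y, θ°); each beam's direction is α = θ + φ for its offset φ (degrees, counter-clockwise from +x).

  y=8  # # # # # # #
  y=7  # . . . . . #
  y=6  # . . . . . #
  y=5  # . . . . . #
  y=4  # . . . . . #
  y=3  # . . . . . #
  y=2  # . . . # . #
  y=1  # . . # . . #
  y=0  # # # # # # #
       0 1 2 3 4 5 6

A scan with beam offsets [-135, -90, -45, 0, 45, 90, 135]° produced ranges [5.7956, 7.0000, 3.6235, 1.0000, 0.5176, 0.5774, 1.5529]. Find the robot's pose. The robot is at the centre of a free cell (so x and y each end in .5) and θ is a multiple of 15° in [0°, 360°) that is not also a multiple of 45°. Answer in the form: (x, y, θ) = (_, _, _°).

(x, y, θ) = (2.5, 7.5, 30°)

The pose lattice has 33·16 = 528 candidates. Test each by forward raycasting.
  (4.5, 5.5, 210°): beam 1 = 2.5882 ≠ 5.7956 ✗
  (1.5, 4.5, 30°): beam 1 = 1.9319 ≠ 5.7956 ✗
  (2.5, 1.5, 195°): beam 1 = 7.0000 ≠ 5.7956 ✗
  …
  (2.5, 7.5, 30°): r_1=5.7956, r_2=7.0000, r_3=3.6235, r_4=1.0000, r_5=0.5176, r_6=0.5774, r_7=1.5529 — all match ✓
Only this pose fits every beam.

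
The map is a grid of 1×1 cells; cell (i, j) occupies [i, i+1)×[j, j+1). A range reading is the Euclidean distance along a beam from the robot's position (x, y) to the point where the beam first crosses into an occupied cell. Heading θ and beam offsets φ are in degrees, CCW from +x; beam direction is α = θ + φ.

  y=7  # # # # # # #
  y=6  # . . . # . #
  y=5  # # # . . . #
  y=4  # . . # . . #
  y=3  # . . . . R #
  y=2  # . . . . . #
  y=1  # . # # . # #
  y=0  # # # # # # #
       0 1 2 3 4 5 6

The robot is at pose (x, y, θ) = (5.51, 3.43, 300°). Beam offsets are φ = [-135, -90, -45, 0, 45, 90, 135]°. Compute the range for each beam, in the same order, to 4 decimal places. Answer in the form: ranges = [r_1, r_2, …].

beam 1: φ=-135°, α=165°
  dir = (cos 165°, sin 165°) = (-0.9659, 0.2588); from cell (5,3)
  next x-line at t=0.5280, next y-line at t=2.2023; Δt_x=1.0353, Δt_y=3.8637
    x: enter (4,3) at t=0.5280
    x: enter (3,3) at t=1.5633
    y: enter (3,4) at t=2.2023 ← occupied
  → r_1 = 2.2023
beam 2: φ=-90°, α=210°
  dir = (cos 210°, sin 210°) = (-0.8660, -0.5000); from cell (5,3)
  next x-line at t=0.5889, next y-line at t=0.8600; Δt_x=1.1547, Δt_y=2.0000
    x: enter (4,3) at t=0.5889
    y: enter (4,2) at t=0.8600
    x: enter (3,2) at t=1.7436
    y: enter (3,1) at t=2.8600 ← occupied
  → r_2 = 2.8600
beam 3: φ=-45°, α=255°
  dir = (cos 255°, sin 255°) = (-0.2588, -0.9659); from cell (5,3)
  next x-line at t=1.9705, next y-line at t=0.4452; Δt_x=3.8637, Δt_y=1.0353
    y: enter (5,2) at t=0.4452
    y: enter (5,1) at t=1.4804 ← occupied
  → r_3 = 1.4804
beam 4: φ=0°, α=300°
  dir = (cos 300°, sin 300°) = (0.5000, -0.8660); from cell (5,3)
  next x-line at t=0.9800, next y-line at t=0.4965; Δt_x=2.0000, Δt_y=1.1547
    y: enter (5,2) at t=0.4965
    x: enter (6,2) at t=0.9800 ← occupied
  → r_4 = 0.9800
beam 5: φ=45°, α=345°
  dir = (cos 345°, sin 345°) = (0.9659, -0.2588); from cell (5,3)
  next x-line at t=0.5073, next y-line at t=1.6614; Δt_x=1.0353, Δt_y=3.8637
    x: enter (6,3) at t=0.5073 ← occupied
  → r_5 = 0.5073
beam 6: φ=90°, α=30°
  dir = (cos 30°, sin 30°) = (0.8660, 0.5000); from cell (5,3)
  next x-line at t=0.5658, next y-line at t=1.1400; Δt_x=1.1547, Δt_y=2.0000
    x: enter (6,3) at t=0.5658 ← occupied
  → r_6 = 0.5658
beam 7: φ=135°, α=75°
  dir = (cos 75°, sin 75°) = (0.2588, 0.9659); from cell (5,3)
  next x-line at t=1.8932, next y-line at t=0.5901; Δt_x=3.8637, Δt_y=1.0353
    y: enter (5,4) at t=0.5901
    y: enter (5,5) at t=1.6254
    x: enter (6,5) at t=1.8932 ← occupied
  → r_7 = 1.8932

ranges = [2.2023, 2.8600, 1.4804, 0.9800, 0.5073, 0.5658, 1.8932]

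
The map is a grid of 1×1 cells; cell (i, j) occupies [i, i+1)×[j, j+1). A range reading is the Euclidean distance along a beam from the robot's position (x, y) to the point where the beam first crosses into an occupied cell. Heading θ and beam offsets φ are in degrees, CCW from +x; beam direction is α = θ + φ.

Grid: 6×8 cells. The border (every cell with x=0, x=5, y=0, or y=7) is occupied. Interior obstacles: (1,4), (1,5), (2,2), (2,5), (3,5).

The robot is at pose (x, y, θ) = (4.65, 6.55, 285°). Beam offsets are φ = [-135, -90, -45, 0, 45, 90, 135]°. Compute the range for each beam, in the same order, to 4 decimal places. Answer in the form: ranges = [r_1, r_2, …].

beam 1: φ=-135°, α=150°
  cosα=-0.8660 sinα=0.5000 | (4,6) | tMaxX 0.7506 tMaxY 0.9000 | tΔX 1.1547 tΔY 2.0000
    t=0.7506 [x] (3,6)
    t=0.9000 [y] (3,7) — stop
  → r_1 = 0.9000
beam 2: φ=-90°, α=195°
  cosα=-0.9659 sinα=-0.2588 | (4,6) | tMaxX 0.6729 tMaxY 2.1250 | tΔX 1.0353 tΔY 3.8637
    t=0.6729 [x] (3,6)
    t=1.7082 [x] (2,6)
    t=2.1250 [y] (2,5) — stop
  → r_2 = 2.1250
beam 3: φ=-45°, α=240°
  cosα=-0.5000 sinα=-0.8660 | (4,6) | tMaxX 1.3000 tMaxY 0.6351 | tΔX 2.0000 tΔY 1.1547
    t=0.6351 [y] (4,5)
    t=1.3000 [x] (3,5) — stop
  → r_3 = 1.3000
beam 4: φ=0°, α=285°
  cosα=0.2588 sinα=-0.9659 | (4,6) | tMaxX 1.3523 tMaxY 0.5694 | tΔX 3.8637 tΔY 1.0353
    t=0.5694 [y] (4,5)
    t=1.3523 [x] (5,5) — stop
  → r_4 = 1.3523
beam 5: φ=45°, α=330°
  cosα=0.8660 sinα=-0.5000 | (4,6) | tMaxX 0.4041 tMaxY 1.1000 | tΔX 1.1547 tΔY 2.0000
    t=0.4041 [x] (5,6) — stop
  → r_5 = 0.4041
beam 6: φ=90°, α=15°
  cosα=0.9659 sinα=0.2588 | (4,6) | tMaxX 0.3623 tMaxY 1.7387 | tΔX 1.0353 tΔY 3.8637
    t=0.3623 [x] (5,6) — stop
  → r_6 = 0.3623
beam 7: φ=135°, α=60°
  cosα=0.5000 sinα=0.8660 | (4,6) | tMaxX 0.7000 tMaxY 0.5196 | tΔX 2.0000 tΔY 1.1547
    t=0.5196 [y] (4,7) — stop
  → r_7 = 0.5196

ranges = [0.9000, 2.1250, 1.3000, 1.3523, 0.4041, 0.3623, 0.5196]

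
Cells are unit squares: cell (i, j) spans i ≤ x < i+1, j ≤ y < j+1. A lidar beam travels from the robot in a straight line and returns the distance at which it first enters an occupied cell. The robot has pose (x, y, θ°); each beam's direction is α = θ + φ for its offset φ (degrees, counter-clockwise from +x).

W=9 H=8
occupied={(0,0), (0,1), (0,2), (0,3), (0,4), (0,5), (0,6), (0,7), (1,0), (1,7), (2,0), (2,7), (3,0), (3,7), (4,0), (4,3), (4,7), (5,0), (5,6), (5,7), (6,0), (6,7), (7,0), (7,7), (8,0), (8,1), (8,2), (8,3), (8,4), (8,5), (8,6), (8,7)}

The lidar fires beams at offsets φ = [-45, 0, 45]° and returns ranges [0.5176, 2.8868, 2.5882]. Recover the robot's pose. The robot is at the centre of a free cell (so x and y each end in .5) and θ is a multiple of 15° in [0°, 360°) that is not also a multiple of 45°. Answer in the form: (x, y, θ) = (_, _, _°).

Enumerate (i+0.5, j+0.5, θ) over the 40 free cells and 16 admissible headings. For each, cast all 3 beams and compare to the given ranges.
  (7.5, 5.5, 60°): beam 2 = 1.0000 ≠ 2.8868 ✗
  (5.5, 2.5, 240°): beam 1 = 4.6587 ≠ 0.5176 ✗
  (6.5, 3.5, 195°): beam 1 = 6.3509 ≠ 0.5176 ✗
  (3.5, 1.5, 195°): beam 1 = 2.8868 ≠ 0.5176 ✗
  …
  (5.5, 3.5, 240°): r_1=0.5176, r_2=2.8868, r_3=2.5882 — all match ✓
Unique over the lattice → pose = (5.5, 3.5, 240°).

(x, y, θ) = (5.5, 3.5, 240°)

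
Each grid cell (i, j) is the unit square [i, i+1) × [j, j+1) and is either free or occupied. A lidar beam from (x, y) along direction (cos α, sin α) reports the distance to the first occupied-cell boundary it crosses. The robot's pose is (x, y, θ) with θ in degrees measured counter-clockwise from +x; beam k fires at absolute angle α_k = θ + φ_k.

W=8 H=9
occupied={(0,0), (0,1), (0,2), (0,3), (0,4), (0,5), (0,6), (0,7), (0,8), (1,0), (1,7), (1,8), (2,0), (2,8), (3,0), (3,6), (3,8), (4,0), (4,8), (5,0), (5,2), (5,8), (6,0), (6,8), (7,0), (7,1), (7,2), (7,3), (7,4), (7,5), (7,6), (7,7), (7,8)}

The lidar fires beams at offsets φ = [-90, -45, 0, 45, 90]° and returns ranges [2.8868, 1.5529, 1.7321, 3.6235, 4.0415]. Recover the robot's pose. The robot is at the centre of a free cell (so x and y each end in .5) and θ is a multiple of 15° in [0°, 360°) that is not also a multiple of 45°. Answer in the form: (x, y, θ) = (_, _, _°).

The pose lattice has 39·16 = 624 candidates. Test each by forward raycasting.
  (5.5, 3.5, 75°): beam 1 = 1.5529 ≠ 2.8868 ✗
  (6.5, 1.5, 30°): beam 1 = 0.5774 ≠ 2.8868 ✗
  (6.5, 6.5, 300°): beam 1 = 6.3509 ≠ 2.8868 ✗
  …
  (2.5, 4.5, 210°): r_1=2.8868, r_2=1.5529, r_3=1.7321, r_4=3.6235, r_5=4.0415 — all match ✓
Only this pose fits every beam.

(x, y, θ) = (2.5, 4.5, 210°)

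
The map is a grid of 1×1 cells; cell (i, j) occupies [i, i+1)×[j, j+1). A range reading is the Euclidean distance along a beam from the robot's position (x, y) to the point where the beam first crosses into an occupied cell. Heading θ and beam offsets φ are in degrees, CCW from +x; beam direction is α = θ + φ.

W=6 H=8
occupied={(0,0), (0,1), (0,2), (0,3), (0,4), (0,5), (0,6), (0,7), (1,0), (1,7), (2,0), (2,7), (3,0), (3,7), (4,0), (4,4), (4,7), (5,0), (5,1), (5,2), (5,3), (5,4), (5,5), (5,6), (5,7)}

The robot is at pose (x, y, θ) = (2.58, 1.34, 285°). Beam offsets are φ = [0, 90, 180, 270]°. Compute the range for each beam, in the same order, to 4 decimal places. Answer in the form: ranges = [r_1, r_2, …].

beam 1: φ=0°, α=285°
  d=(0.2588,-0.9659)  start (2,1)  tX=1.6228 tY=0.3520  stride 1/|dx|=3.8637 1/|dy|=1.0353
    cross y-line → (2,0), t=0.3520 (wall)
  → r_1 = 0.3520
beam 2: φ=90°, α=15°
  d=(0.9659,0.2588)  start (2,1)  tX=0.4348 tY=2.5500  stride 1/|dx|=1.0353 1/|dy|=3.8637
    cross x-line → (3,1), t=0.4348
    cross x-line → (4,1), t=1.4701
    cross x-line → (5,1), t=2.5054 (wall)
  → r_2 = 2.5054
beam 3: φ=180°, α=105°
  d=(-0.2588,0.9659)  start (2,1)  tX=2.2409 tY=0.6833  stride 1/|dx|=3.8637 1/|dy|=1.0353
    cross y-line → (2,2), t=0.6833
    cross y-line → (2,3), t=1.7186
    cross x-line → (1,3), t=2.2409
    cross y-line → (1,4), t=2.7538
    cross y-line → (1,5), t=3.7891
    cross y-line → (1,6), t=4.8244
    cross y-line → (1,7), t=5.8597 (wall)
  → r_3 = 5.8597
beam 4: φ=270°, α=195°
  d=(-0.9659,-0.2588)  start (2,1)  tX=0.6005 tY=1.3137  stride 1/|dx|=1.0353 1/|dy|=3.8637
    cross x-line → (1,1), t=0.6005
    cross y-line → (1,0), t=1.3137 (wall)
  → r_4 = 1.3137

ranges = [0.3520, 2.5054, 5.8597, 1.3137]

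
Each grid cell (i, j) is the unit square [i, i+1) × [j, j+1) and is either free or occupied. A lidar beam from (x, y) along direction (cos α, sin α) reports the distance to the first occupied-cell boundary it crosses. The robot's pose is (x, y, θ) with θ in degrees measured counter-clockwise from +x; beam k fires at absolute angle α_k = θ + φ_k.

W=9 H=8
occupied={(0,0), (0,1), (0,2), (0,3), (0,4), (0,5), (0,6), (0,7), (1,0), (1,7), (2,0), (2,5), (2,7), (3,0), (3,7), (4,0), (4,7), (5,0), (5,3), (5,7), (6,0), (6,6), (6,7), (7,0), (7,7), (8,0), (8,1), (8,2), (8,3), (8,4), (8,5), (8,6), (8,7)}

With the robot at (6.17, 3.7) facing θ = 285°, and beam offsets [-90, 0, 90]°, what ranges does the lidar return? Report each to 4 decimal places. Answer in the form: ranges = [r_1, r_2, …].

beam 1: φ=-90°, α=195°
  d=(-0.9659,-0.2588)  start (6,3)  tX=0.1760 tY=2.7046  stride 1/|dx|=1.0353 1/|dy|=3.8637
    cross x-line → (5,3), t=0.1760 (wall)
  → r_1 = 0.1760
beam 2: φ=0°, α=285°
  d=(0.2588,-0.9659)  start (6,3)  tX=3.2069 tY=0.7247  stride 1/|dx|=3.8637 1/|dy|=1.0353
    cross y-line → (6,2), t=0.7247
    cross y-line → (6,1), t=1.7600
    cross y-line → (6,0), t=2.7952 (wall)
  → r_2 = 2.7952
beam 3: φ=90°, α=15°
  d=(0.9659,0.2588)  start (6,3)  tX=0.8593 tY=1.1591  stride 1/|dx|=1.0353 1/|dy|=3.8637
    cross x-line → (7,3), t=0.8593
    cross y-line → (7,4), t=1.1591
    cross x-line → (8,4), t=1.8946 (wall)
  → r_3 = 1.8946

ranges = [0.1760, 2.7952, 1.8946]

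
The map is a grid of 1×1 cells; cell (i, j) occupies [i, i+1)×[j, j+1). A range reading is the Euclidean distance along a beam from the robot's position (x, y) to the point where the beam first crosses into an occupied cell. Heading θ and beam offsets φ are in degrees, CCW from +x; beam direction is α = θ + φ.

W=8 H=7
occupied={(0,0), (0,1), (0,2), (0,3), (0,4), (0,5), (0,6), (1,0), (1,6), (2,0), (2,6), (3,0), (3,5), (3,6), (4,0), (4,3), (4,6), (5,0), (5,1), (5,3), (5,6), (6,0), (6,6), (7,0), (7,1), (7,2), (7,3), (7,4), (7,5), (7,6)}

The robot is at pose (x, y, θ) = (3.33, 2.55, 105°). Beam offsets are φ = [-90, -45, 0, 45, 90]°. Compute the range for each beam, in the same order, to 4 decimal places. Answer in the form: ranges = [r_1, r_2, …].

ranges = [1.7387, 1.3400, 3.5717, 2.6905, 2.4122]

beam 1: φ=-90°, α=15°
  cosα=0.9659 sinα=0.2588 | (3,2) | tMaxX 0.6936 tMaxY 1.7387 | tΔX 1.0353 tΔY 3.8637
    t=0.6936 [x] (4,2)
    t=1.7289 [x] (5,2)
    t=1.7387 [y] (5,3) — stop
  → r_1 = 1.7387
beam 2: φ=-45°, α=60°
  cosα=0.5000 sinα=0.8660 | (3,2) | tMaxX 1.3400 tMaxY 0.5196 | tΔX 2.0000 tΔY 1.1547
    t=0.5196 [y] (3,3)
    t=1.3400 [x] (4,3) — stop
  → r_2 = 1.3400
beam 3: φ=0°, α=105°
  cosα=-0.2588 sinα=0.9659 | (3,2) | tMaxX 1.2750 tMaxY 0.4659 | tΔX 3.8637 tΔY 1.0353
    t=0.4659 [y] (3,3)
    t=1.2750 [x] (2,3)
    t=1.5012 [y] (2,4)
    t=2.5364 [y] (2,5)
    t=3.5717 [y] (2,6) — stop
  → r_3 = 3.5717
beam 4: φ=45°, α=150°
  cosα=-0.8660 sinα=0.5000 | (3,2) | tMaxX 0.3811 tMaxY 0.9000 | tΔX 1.1547 tΔY 2.0000
    t=0.3811 [x] (2,2)
    t=0.9000 [y] (2,3)
    t=1.5358 [x] (1,3)
    t=2.6905 [x] (0,3) — stop
  → r_4 = 2.6905
beam 5: φ=90°, α=195°
  cosα=-0.9659 sinα=-0.2588 | (3,2) | tMaxX 0.3416 tMaxY 2.1250 | tΔX 1.0353 tΔY 3.8637
    t=0.3416 [x] (2,2)
    t=1.3769 [x] (1,2)
    t=2.1250 [y] (1,1)
    t=2.4122 [x] (0,1) — stop
  → r_5 = 2.4122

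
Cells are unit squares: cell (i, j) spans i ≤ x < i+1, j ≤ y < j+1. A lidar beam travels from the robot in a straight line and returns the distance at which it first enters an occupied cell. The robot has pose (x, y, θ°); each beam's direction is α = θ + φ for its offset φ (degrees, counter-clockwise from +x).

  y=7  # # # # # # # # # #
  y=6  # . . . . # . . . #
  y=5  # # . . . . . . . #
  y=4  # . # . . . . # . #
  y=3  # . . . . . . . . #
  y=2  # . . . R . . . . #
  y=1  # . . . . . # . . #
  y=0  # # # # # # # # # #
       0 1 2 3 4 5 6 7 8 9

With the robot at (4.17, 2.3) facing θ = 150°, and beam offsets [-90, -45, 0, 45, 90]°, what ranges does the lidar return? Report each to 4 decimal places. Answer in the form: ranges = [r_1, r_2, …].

ranges = [5.4271, 4.8658, 3.6604, 3.2818, 1.5011]

beam 1: φ=-90°, α=60°
  d=(0.5000,0.8660)  start (4,2)  tX=1.6600 tY=0.8083  stride 1/|dx|=2.0000 1/|dy|=1.1547
    cross y-line → (4,3), t=0.8083
    cross x-line → (5,3), t=1.6600
    cross y-line → (5,4), t=1.9630
    cross y-line → (5,5), t=3.1177
    cross x-line → (6,5), t=3.6600
    cross y-line → (6,6), t=4.2724
    cross y-line → (6,7), t=5.4271 (wall)
  → r_1 = 5.4271
beam 2: φ=-45°, α=105°
  d=(-0.2588,0.9659)  start (4,2)  tX=0.6568 tY=0.7247  stride 1/|dx|=3.8637 1/|dy|=1.0353
    cross x-line → (3,2), t=0.6568
    cross y-line → (3,3), t=0.7247
    cross y-line → (3,4), t=1.7600
    cross y-line → (3,5), t=2.7952
    cross y-line → (3,6), t=3.8305
    cross x-line → (2,6), t=4.5205
    cross y-line → (2,7), t=4.8658 (wall)
  → r_2 = 4.8658
beam 3: φ=0°, α=150°
  d=(-0.8660,0.5000)  start (4,2)  tX=0.1963 tY=1.4000  stride 1/|dx|=1.1547 1/|dy|=2.0000
    cross x-line → (3,2), t=0.1963
    cross x-line → (2,2), t=1.3510
    cross y-line → (2,3), t=1.4000
    cross x-line → (1,3), t=2.5057
    cross y-line → (1,4), t=3.4000
    cross x-line → (0,4), t=3.6604 (wall)
  → r_3 = 3.6604
beam 4: φ=45°, α=195°
  d=(-0.9659,-0.2588)  start (4,2)  tX=0.1760 tY=1.1591  stride 1/|dx|=1.0353 1/|dy|=3.8637
    cross x-line → (3,2), t=0.1760
    cross y-line → (3,1), t=1.1591
    cross x-line → (2,1), t=1.2113
    cross x-line → (1,1), t=2.2465
    cross x-line → (0,1), t=3.2818 (wall)
  → r_4 = 3.2818
beam 5: φ=90°, α=240°
  d=(-0.5000,-0.8660)  start (4,2)  tX=0.3400 tY=0.3464  stride 1/|dx|=2.0000 1/|dy|=1.1547
    cross x-line → (3,2), t=0.3400
    cross y-line → (3,1), t=0.3464
    cross y-line → (3,0), t=1.5011 (wall)
  → r_5 = 1.5011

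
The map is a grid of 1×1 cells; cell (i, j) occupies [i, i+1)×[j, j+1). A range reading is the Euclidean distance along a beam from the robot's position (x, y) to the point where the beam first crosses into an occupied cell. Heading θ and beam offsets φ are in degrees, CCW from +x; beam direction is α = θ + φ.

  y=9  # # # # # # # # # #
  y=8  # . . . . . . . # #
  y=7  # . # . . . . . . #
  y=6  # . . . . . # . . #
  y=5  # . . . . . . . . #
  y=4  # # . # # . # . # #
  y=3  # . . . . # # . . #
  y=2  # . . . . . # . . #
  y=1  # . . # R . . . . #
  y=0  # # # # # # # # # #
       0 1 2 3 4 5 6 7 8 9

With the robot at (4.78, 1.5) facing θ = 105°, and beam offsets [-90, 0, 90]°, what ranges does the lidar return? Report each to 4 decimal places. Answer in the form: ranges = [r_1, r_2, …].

ranges = [1.9319, 2.5882, 0.8075]

beam 1: φ=-90°, α=15°
  cosα=0.9659 sinα=0.2588 | (4,1) | tMaxX 0.2278 tMaxY 1.9319 | tΔX 1.0353 tΔY 3.8637
    t=0.2278 [x] (5,1)
    t=1.2630 [x] (6,1)
    t=1.9319 [y] (6,2) — stop
  → r_1 = 1.9319
beam 2: φ=0°, α=105°
  cosα=-0.2588 sinα=0.9659 | (4,1) | tMaxX 3.0137 tMaxY 0.5176 | tΔX 3.8637 tΔY 1.0353
    t=0.5176 [y] (4,2)
    t=1.5529 [y] (4,3)
    t=2.5882 [y] (4,4) — stop
  → r_2 = 2.5882
beam 3: φ=90°, α=195°
  cosα=-0.9659 sinα=-0.2588 | (4,1) | tMaxX 0.8075 tMaxY 1.9319 | tΔX 1.0353 tΔY 3.8637
    t=0.8075 [x] (3,1) — stop
  → r_3 = 0.8075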